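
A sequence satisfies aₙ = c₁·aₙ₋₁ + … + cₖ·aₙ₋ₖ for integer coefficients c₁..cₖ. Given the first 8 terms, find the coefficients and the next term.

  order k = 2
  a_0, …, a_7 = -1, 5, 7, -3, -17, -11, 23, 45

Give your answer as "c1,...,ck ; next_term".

  a_2 = 1·5 + -2·-1 = 7
  a_3 = 1·7 + -2·5 = -3
  a_4 = 1·-3 + -2·7 = -17
  a_5 = 1·-17 + -2·-3 = -11
  a_6 = 1·-11 + -2·-17 = 23
  a_7 = 1·23 + -2·-11 = 45
  a_8 = 1·45 + -2·23 = -1

1,-2 ; -1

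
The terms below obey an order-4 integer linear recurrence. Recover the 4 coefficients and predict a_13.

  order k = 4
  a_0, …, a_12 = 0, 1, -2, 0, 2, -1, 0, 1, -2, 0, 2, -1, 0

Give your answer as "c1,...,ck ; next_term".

  a_4 = 0·0 + -1·-2 + 0·1 + -1·0 = 2
  a_5 = 0·2 + -1·0 + 0·-2 + -1·1 = -1
  a_6 = 0·-1 + -1·2 + 0·0 + -1·-2 = 0
  a_7 = 0·0 + -1·-1 + 0·2 + -1·0 = 1
  a_8 = 0·1 + -1·0 + 0·-1 + -1·2 = -2
  a_9 = 0·-2 + -1·1 + 0·0 + -1·-1 = 0
  a_10 = 0·0 + -1·-2 + 0·1 + -1·0 = 2
  a_11 = 0·2 + -1·0 + 0·-2 + -1·1 = -1
  a_12 = 0·-1 + -1·2 + 0·0 + -1·-2 = 0
  a_13 = 0·0 + -1·-1 + 0·2 + -1·0 = 1

0,-1,0,-1 ; 1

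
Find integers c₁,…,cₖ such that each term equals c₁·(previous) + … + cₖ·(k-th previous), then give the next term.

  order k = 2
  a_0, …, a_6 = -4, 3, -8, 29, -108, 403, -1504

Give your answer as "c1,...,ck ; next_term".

  a_2 = -4·3 + -1·-4 = -8
  a_3 = -4·-8 + -1·3 = 29
  a_4 = -4·29 + -1·-8 = -108
  a_5 = -4·-108 + -1·29 = 403
  a_6 = -4·403 + -1·-108 = -1504
  a_7 = -4·-1504 + -1·403 = 5613

-4,-1 ; 5613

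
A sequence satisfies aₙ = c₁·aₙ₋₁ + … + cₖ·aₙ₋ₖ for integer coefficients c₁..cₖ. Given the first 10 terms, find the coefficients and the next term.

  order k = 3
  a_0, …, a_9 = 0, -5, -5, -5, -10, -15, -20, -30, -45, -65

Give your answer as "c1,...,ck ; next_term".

1,0,1 ; -95

  a_3 = 1·-5 + 0·-5 + 1·0 = -5
  a_4 = 1·-5 + 0·-5 + 1·-5 = -10
  a_5 = 1·-10 + 0·-5 + 1·-5 = -15
  a_6 = 1·-15 + 0·-10 + 1·-5 = -20
  a_7 = 1·-20 + 0·-15 + 1·-10 = -30
  a_8 = 1·-30 + 0·-20 + 1·-15 = -45
  a_9 = 1·-45 + 0·-30 + 1·-20 = -65
  a_10 = 1·-65 + 0·-45 + 1·-30 = -95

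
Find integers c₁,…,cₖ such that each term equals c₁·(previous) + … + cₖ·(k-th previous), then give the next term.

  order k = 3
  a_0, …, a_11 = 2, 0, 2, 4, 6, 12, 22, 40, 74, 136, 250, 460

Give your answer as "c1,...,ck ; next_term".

1,1,1 ; 846

  a_3 = 1·2 + 1·0 + 1·2 = 4
  a_4 = 1·4 + 1·2 + 1·0 = 6
  a_5 = 1·6 + 1·4 + 1·2 = 12
  a_6 = 1·12 + 1·6 + 1·4 = 22
  a_7 = 1·22 + 1·12 + 1·6 = 40
  a_8 = 1·40 + 1·22 + 1·12 = 74
  a_9 = 1·74 + 1·40 + 1·22 = 136
  a_10 = 1·136 + 1·74 + 1·40 = 250
  a_11 = 1·250 + 1·136 + 1·74 = 460
  a_12 = 1·460 + 1·250 + 1·136 = 846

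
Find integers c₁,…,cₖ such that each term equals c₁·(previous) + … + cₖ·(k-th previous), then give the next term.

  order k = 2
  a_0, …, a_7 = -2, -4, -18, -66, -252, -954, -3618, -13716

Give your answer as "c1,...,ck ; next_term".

3,3 ; -52002

  a_2 = 3·-4 + 3·-2 = -18
  a_3 = 3·-18 + 3·-4 = -66
  a_4 = 3·-66 + 3·-18 = -252
  a_5 = 3·-252 + 3·-66 = -954
  a_6 = 3·-954 + 3·-252 = -3618
  a_7 = 3·-3618 + 3·-954 = -13716
  a_8 = 3·-13716 + 3·-3618 = -52002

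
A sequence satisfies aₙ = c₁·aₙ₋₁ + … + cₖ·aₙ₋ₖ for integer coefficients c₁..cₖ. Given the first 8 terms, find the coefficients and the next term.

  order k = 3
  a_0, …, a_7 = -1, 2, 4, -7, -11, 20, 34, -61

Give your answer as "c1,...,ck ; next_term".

-1,-3,-3 ; -101

  a_3 = -1·4 + -3·2 + -3·-1 = -7
  a_4 = -1·-7 + -3·4 + -3·2 = -11
  a_5 = -1·-11 + -3·-7 + -3·4 = 20
  a_6 = -1·20 + -3·-11 + -3·-7 = 34
  a_7 = -1·34 + -3·20 + -3·-11 = -61
  a_8 = -1·-61 + -3·34 + -3·20 = -101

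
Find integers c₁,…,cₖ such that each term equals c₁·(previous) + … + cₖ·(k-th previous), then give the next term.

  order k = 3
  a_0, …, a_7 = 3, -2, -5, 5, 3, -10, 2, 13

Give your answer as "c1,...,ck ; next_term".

0,-1,1 ; -12

  a_3 = 0·-5 + -1·-2 + 1·3 = 5
  a_4 = 0·5 + -1·-5 + 1·-2 = 3
  a_5 = 0·3 + -1·5 + 1·-5 = -10
  a_6 = 0·-10 + -1·3 + 1·5 = 2
  a_7 = 0·2 + -1·-10 + 1·3 = 13
  a_8 = 0·13 + -1·2 + 1·-10 = -12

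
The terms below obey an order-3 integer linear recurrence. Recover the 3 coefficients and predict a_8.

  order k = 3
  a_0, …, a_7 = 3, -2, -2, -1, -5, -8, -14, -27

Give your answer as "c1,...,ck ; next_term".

1,1,1 ; -49

  a_3 = 1·-2 + 1·-2 + 1·3 = -1
  a_4 = 1·-1 + 1·-2 + 1·-2 = -5
  a_5 = 1·-5 + 1·-1 + 1·-2 = -8
  a_6 = 1·-8 + 1·-5 + 1·-1 = -14
  a_7 = 1·-14 + 1·-8 + 1·-5 = -27
  a_8 = 1·-27 + 1·-14 + 1·-8 = -49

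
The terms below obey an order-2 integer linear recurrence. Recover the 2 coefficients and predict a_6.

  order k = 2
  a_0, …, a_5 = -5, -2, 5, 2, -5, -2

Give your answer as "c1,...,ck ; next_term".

  a_2 = 0·-2 + -1·-5 = 5
  a_3 = 0·5 + -1·-2 = 2
  a_4 = 0·2 + -1·5 = -5
  a_5 = 0·-5 + -1·2 = -2
  a_6 = 0·-2 + -1·-5 = 5

0,-1 ; 5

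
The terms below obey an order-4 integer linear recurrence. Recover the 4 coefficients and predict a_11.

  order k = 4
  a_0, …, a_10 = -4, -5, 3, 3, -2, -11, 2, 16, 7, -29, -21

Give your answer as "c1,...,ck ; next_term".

0,-1,-1,1 ; 38

  a_4 = 0·3 + -1·3 + -1·-5 + 1·-4 = -2
  a_5 = 0·-2 + -1·3 + -1·3 + 1·-5 = -11
  a_6 = 0·-11 + -1·-2 + -1·3 + 1·3 = 2
  a_7 = 0·2 + -1·-11 + -1·-2 + 1·3 = 16
  a_8 = 0·16 + -1·2 + -1·-11 + 1·-2 = 7
  a_9 = 0·7 + -1·16 + -1·2 + 1·-11 = -29
  a_10 = 0·-29 + -1·7 + -1·16 + 1·2 = -21
  a_11 = 0·-21 + -1·-29 + -1·7 + 1·16 = 38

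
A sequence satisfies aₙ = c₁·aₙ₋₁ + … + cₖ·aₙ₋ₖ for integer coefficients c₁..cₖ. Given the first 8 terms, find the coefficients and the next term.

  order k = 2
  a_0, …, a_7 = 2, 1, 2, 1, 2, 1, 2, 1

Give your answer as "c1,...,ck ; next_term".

0,1 ; 2

  a_2 = 0·1 + 1·2 = 2
  a_3 = 0·2 + 1·1 = 1
  a_4 = 0·1 + 1·2 = 2
  a_5 = 0·2 + 1·1 = 1
  a_6 = 0·1 + 1·2 = 2
  a_7 = 0·2 + 1·1 = 1
  a_8 = 0·1 + 1·2 = 2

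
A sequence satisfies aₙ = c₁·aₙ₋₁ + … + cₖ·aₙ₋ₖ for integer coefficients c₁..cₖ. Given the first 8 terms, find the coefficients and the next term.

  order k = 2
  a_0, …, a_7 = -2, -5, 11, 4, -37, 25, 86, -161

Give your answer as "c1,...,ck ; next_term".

  a_2 = -1·-5 + -3·-2 = 11
  a_3 = -1·11 + -3·-5 = 4
  a_4 = -1·4 + -3·11 = -37
  a_5 = -1·-37 + -3·4 = 25
  a_6 = -1·25 + -3·-37 = 86
  a_7 = -1·86 + -3·25 = -161
  a_8 = -1·-161 + -3·86 = -97

-1,-3 ; -97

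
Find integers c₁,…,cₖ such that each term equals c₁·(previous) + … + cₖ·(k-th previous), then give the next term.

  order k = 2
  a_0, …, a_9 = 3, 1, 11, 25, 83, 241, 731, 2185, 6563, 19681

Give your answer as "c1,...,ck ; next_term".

  a_2 = 2·1 + 3·3 = 11
  a_3 = 2·11 + 3·1 = 25
  a_4 = 2·25 + 3·11 = 83
  a_5 = 2·83 + 3·25 = 241
  a_6 = 2·241 + 3·83 = 731
  a_7 = 2·731 + 3·241 = 2185
  a_8 = 2·2185 + 3·731 = 6563
  a_9 = 2·6563 + 3·2185 = 19681
  a_10 = 2·19681 + 3·6563 = 59051

2,3 ; 59051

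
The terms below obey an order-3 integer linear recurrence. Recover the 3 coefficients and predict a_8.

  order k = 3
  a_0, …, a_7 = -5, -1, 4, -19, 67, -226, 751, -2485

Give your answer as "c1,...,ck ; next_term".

  a_3 = -4·4 + -2·-1 + 1·-5 = -19
  a_4 = -4·-19 + -2·4 + 1·-1 = 67
  a_5 = -4·67 + -2·-19 + 1·4 = -226
  a_6 = -4·-226 + -2·67 + 1·-19 = 751
  a_7 = -4·751 + -2·-226 + 1·67 = -2485
  a_8 = -4·-2485 + -2·751 + 1·-226 = 8212

-4,-2,1 ; 8212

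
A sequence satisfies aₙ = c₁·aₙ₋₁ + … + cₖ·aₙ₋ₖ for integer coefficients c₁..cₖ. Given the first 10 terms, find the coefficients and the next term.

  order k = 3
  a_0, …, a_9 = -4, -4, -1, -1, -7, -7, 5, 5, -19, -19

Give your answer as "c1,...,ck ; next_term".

  a_3 = 1·-1 + -2·-4 + 2·-4 = -1
  a_4 = 1·-1 + -2·-1 + 2·-4 = -7
  a_5 = 1·-7 + -2·-1 + 2·-1 = -7
  a_6 = 1·-7 + -2·-7 + 2·-1 = 5
  a_7 = 1·5 + -2·-7 + 2·-7 = 5
  a_8 = 1·5 + -2·5 + 2·-7 = -19
  a_9 = 1·-19 + -2·5 + 2·5 = -19
  a_10 = 1·-19 + -2·-19 + 2·5 = 29

1,-2,2 ; 29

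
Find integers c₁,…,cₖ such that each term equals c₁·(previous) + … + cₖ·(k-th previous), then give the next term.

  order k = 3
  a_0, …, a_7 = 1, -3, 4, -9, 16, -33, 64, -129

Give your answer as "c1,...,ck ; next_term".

-2,1,2 ; 256

  a_3 = -2·4 + 1·-3 + 2·1 = -9
  a_4 = -2·-9 + 1·4 + 2·-3 = 16
  a_5 = -2·16 + 1·-9 + 2·4 = -33
  a_6 = -2·-33 + 1·16 + 2·-9 = 64
  a_7 = -2·64 + 1·-33 + 2·16 = -129
  a_8 = -2·-129 + 1·64 + 2·-33 = 256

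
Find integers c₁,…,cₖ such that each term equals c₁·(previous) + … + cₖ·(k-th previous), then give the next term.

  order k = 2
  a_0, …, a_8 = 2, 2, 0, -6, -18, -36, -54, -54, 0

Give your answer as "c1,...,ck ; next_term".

3,-3 ; 162

  a_2 = 3·2 + -3·2 = 0
  a_3 = 3·0 + -3·2 = -6
  a_4 = 3·-6 + -3·0 = -18
  a_5 = 3·-18 + -3·-6 = -36
  a_6 = 3·-36 + -3·-18 = -54
  a_7 = 3·-54 + -3·-36 = -54
  a_8 = 3·-54 + -3·-54 = 0
  a_9 = 3·0 + -3·-54 = 162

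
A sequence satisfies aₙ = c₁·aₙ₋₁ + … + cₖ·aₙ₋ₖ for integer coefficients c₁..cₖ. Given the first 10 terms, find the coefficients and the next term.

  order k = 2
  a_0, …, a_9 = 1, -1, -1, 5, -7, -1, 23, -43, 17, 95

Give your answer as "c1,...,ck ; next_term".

-2,-3 ; -241

  a_2 = -2·-1 + -3·1 = -1
  a_3 = -2·-1 + -3·-1 = 5
  a_4 = -2·5 + -3·-1 = -7
  a_5 = -2·-7 + -3·5 = -1
  a_6 = -2·-1 + -3·-7 = 23
  a_7 = -2·23 + -3·-1 = -43
  a_8 = -2·-43 + -3·23 = 17
  a_9 = -2·17 + -3·-43 = 95
  a_10 = -2·95 + -3·17 = -241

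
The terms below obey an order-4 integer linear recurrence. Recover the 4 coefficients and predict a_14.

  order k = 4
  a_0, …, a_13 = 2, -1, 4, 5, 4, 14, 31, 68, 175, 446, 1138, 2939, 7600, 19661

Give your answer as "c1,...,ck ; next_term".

3,-1,1,-3 ; 50908

  a_4 = 3·5 + -1·4 + 1·-1 + -3·2 = 4
  a_5 = 3·4 + -1·5 + 1·4 + -3·-1 = 14
  a_6 = 3·14 + -1·4 + 1·5 + -3·4 = 31
  a_7 = 3·31 + -1·14 + 1·4 + -3·5 = 68
  a_8 = 3·68 + -1·31 + 1·14 + -3·4 = 175
  a_9 = 3·175 + -1·68 + 1·31 + -3·14 = 446
  a_10 = 3·446 + -1·175 + 1·68 + -3·31 = 1138
  a_11 = 3·1138 + -1·446 + 1·175 + -3·68 = 2939
  a_12 = 3·2939 + -1·1138 + 1·446 + -3·175 = 7600
  a_13 = 3·7600 + -1·2939 + 1·1138 + -3·446 = 19661
  a_14 = 3·19661 + -1·7600 + 1·2939 + -3·1138 = 50908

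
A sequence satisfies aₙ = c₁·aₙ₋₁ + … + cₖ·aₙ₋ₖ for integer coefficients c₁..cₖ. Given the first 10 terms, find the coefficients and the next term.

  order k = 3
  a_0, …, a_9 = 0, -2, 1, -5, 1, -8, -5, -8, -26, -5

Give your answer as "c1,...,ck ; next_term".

  a_3 = -1·1 + 2·-2 + 3·0 = -5
  a_4 = -1·-5 + 2·1 + 3·-2 = 1
  a_5 = -1·1 + 2·-5 + 3·1 = -8
  a_6 = -1·-8 + 2·1 + 3·-5 = -5
  a_7 = -1·-5 + 2·-8 + 3·1 = -8
  a_8 = -1·-8 + 2·-5 + 3·-8 = -26
  a_9 = -1·-26 + 2·-8 + 3·-5 = -5
  a_10 = -1·-5 + 2·-26 + 3·-8 = -71

-1,2,3 ; -71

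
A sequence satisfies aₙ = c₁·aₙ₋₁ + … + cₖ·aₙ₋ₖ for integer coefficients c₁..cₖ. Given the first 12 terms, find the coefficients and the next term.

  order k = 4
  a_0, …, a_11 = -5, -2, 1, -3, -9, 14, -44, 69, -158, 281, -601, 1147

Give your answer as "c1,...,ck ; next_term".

-2,1,3,2 ; -2368

  a_4 = -2·-3 + 1·1 + 3·-2 + 2·-5 = -9
  a_5 = -2·-9 + 1·-3 + 3·1 + 2·-2 = 14
  a_6 = -2·14 + 1·-9 + 3·-3 + 2·1 = -44
  a_7 = -2·-44 + 1·14 + 3·-9 + 2·-3 = 69
  a_8 = -2·69 + 1·-44 + 3·14 + 2·-9 = -158
  a_9 = -2·-158 + 1·69 + 3·-44 + 2·14 = 281
  a_10 = -2·281 + 1·-158 + 3·69 + 2·-44 = -601
  a_11 = -2·-601 + 1·281 + 3·-158 + 2·69 = 1147
  a_12 = -2·1147 + 1·-601 + 3·281 + 2·-158 = -2368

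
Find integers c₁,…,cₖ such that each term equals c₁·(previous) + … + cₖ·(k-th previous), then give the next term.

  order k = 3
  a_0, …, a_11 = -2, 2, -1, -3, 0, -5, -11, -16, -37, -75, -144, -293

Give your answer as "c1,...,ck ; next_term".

  a_3 = 1·-1 + 1·2 + 2·-2 = -3
  a_4 = 1·-3 + 1·-1 + 2·2 = 0
  a_5 = 1·0 + 1·-3 + 2·-1 = -5
  a_6 = 1·-5 + 1·0 + 2·-3 = -11
  a_7 = 1·-11 + 1·-5 + 2·0 = -16
  a_8 = 1·-16 + 1·-11 + 2·-5 = -37
  a_9 = 1·-37 + 1·-16 + 2·-11 = -75
  a_10 = 1·-75 + 1·-37 + 2·-16 = -144
  a_11 = 1·-144 + 1·-75 + 2·-37 = -293
  a_12 = 1·-293 + 1·-144 + 2·-75 = -587

1,1,2 ; -587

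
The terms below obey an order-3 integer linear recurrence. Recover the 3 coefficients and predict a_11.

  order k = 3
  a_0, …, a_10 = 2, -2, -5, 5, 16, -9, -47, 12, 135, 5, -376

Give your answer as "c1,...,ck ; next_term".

  a_3 = 1·-5 + -3·-2 + 2·2 = 5
  a_4 = 1·5 + -3·-5 + 2·-2 = 16
  a_5 = 1·16 + -3·5 + 2·-5 = -9
  a_6 = 1·-9 + -3·16 + 2·5 = -47
  a_7 = 1·-47 + -3·-9 + 2·16 = 12
  a_8 = 1·12 + -3·-47 + 2·-9 = 135
  a_9 = 1·135 + -3·12 + 2·-47 = 5
  a_10 = 1·5 + -3·135 + 2·12 = -376
  a_11 = 1·-376 + -3·5 + 2·135 = -121

1,-3,2 ; -121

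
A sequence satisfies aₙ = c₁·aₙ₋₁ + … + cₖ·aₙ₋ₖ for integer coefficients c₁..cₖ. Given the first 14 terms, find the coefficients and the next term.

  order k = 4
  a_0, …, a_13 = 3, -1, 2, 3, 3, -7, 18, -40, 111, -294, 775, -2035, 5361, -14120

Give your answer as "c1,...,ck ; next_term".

  a_4 = -2·3 + 1·2 + -1·-1 + 2·3 = 3
  a_5 = -2·3 + 1·3 + -1·2 + 2·-1 = -7
  a_6 = -2·-7 + 1·3 + -1·3 + 2·2 = 18
  a_7 = -2·18 + 1·-7 + -1·3 + 2·3 = -40
  a_8 = -2·-40 + 1·18 + -1·-7 + 2·3 = 111
  a_9 = -2·111 + 1·-40 + -1·18 + 2·-7 = -294
  a_10 = -2·-294 + 1·111 + -1·-40 + 2·18 = 775
  a_11 = -2·775 + 1·-294 + -1·111 + 2·-40 = -2035
  a_12 = -2·-2035 + 1·775 + -1·-294 + 2·111 = 5361
  a_13 = -2·5361 + 1·-2035 + -1·775 + 2·-294 = -14120
  a_14 = -2·-14120 + 1·5361 + -1·-2035 + 2·775 = 37186

-2,1,-1,2 ; 37186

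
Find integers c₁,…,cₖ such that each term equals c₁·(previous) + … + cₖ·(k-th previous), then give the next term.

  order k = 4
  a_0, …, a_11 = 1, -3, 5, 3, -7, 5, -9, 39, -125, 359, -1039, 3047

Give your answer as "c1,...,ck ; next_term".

-3,-1,-2,1 ; -8945

  a_4 = -3·3 + -1·5 + -2·-3 + 1·1 = -7
  a_5 = -3·-7 + -1·3 + -2·5 + 1·-3 = 5
  a_6 = -3·5 + -1·-7 + -2·3 + 1·5 = -9
  a_7 = -3·-9 + -1·5 + -2·-7 + 1·3 = 39
  a_8 = -3·39 + -1·-9 + -2·5 + 1·-7 = -125
  a_9 = -3·-125 + -1·39 + -2·-9 + 1·5 = 359
  a_10 = -3·359 + -1·-125 + -2·39 + 1·-9 = -1039
  a_11 = -3·-1039 + -1·359 + -2·-125 + 1·39 = 3047
  a_12 = -3·3047 + -1·-1039 + -2·359 + 1·-125 = -8945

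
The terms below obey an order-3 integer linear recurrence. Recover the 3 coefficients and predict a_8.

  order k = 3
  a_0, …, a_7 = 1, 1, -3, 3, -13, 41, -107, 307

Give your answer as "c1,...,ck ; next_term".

-2,1,-4 ; -885

  a_3 = -2·-3 + 1·1 + -4·1 = 3
  a_4 = -2·3 + 1·-3 + -4·1 = -13
  a_5 = -2·-13 + 1·3 + -4·-3 = 41
  a_6 = -2·41 + 1·-13 + -4·3 = -107
  a_7 = -2·-107 + 1·41 + -4·-13 = 307
  a_8 = -2·307 + 1·-107 + -4·41 = -885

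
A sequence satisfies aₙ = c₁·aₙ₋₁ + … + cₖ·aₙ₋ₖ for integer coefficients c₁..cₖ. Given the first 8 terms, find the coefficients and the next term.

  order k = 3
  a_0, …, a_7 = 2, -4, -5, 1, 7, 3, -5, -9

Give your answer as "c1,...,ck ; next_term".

  a_3 = -1·-5 + 0·-4 + -2·2 = 1
  a_4 = -1·1 + 0·-5 + -2·-4 = 7
  a_5 = -1·7 + 0·1 + -2·-5 = 3
  a_6 = -1·3 + 0·7 + -2·1 = -5
  a_7 = -1·-5 + 0·3 + -2·7 = -9
  a_8 = -1·-9 + 0·-5 + -2·3 = 3

-1,0,-2 ; 3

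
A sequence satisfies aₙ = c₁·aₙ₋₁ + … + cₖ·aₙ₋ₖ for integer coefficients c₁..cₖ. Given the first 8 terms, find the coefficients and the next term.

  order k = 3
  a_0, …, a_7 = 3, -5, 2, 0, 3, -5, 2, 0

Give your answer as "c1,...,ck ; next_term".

  a_3 = -1·2 + -1·-5 + -1·3 = 0
  a_4 = -1·0 + -1·2 + -1·-5 = 3
  a_5 = -1·3 + -1·0 + -1·2 = -5
  a_6 = -1·-5 + -1·3 + -1·0 = 2
  a_7 = -1·2 + -1·-5 + -1·3 = 0
  a_8 = -1·0 + -1·2 + -1·-5 = 3

-1,-1,-1 ; 3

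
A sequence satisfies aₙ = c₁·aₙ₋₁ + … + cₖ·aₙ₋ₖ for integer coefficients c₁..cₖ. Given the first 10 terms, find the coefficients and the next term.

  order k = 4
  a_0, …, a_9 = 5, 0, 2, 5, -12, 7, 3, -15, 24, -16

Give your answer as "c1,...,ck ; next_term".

-1,-1,0,-1 ; -11

  a_4 = -1·5 + -1·2 + 0·0 + -1·5 = -12
  a_5 = -1·-12 + -1·5 + 0·2 + -1·0 = 7
  a_6 = -1·7 + -1·-12 + 0·5 + -1·2 = 3
  a_7 = -1·3 + -1·7 + 0·-12 + -1·5 = -15
  a_8 = -1·-15 + -1·3 + 0·7 + -1·-12 = 24
  a_9 = -1·24 + -1·-15 + 0·3 + -1·7 = -16
  a_10 = -1·-16 + -1·24 + 0·-15 + -1·3 = -11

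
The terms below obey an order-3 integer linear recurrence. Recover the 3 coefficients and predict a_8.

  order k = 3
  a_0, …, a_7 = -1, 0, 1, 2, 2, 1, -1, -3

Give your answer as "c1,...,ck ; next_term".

1,0,-1 ; -4

  a_3 = 1·1 + 0·0 + -1·-1 = 2
  a_4 = 1·2 + 0·1 + -1·0 = 2
  a_5 = 1·2 + 0·2 + -1·1 = 1
  a_6 = 1·1 + 0·2 + -1·2 = -1
  a_7 = 1·-1 + 0·1 + -1·2 = -3
  a_8 = 1·-3 + 0·-1 + -1·1 = -4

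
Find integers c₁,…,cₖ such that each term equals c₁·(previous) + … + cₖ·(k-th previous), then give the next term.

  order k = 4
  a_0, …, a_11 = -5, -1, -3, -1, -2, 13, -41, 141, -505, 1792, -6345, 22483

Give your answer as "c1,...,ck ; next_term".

  a_4 = -3·-1 + 1·-3 + -3·-1 + 1·-5 = -2
  a_5 = -3·-2 + 1·-1 + -3·-3 + 1·-1 = 13
  a_6 = -3·13 + 1·-2 + -3·-1 + 1·-3 = -41
  a_7 = -3·-41 + 1·13 + -3·-2 + 1·-1 = 141
  a_8 = -3·141 + 1·-41 + -3·13 + 1·-2 = -505
  a_9 = -3·-505 + 1·141 + -3·-41 + 1·13 = 1792
  a_10 = -3·1792 + 1·-505 + -3·141 + 1·-41 = -6345
  a_11 = -3·-6345 + 1·1792 + -3·-505 + 1·141 = 22483
  a_12 = -3·22483 + 1·-6345 + -3·1792 + 1·-505 = -79675

-3,1,-3,1 ; -79675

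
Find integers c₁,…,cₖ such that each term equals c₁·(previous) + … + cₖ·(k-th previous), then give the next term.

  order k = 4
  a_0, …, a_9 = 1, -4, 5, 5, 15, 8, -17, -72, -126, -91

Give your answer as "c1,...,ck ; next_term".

1,0,-3,-2 ; 159

  a_4 = 1·5 + 0·5 + -3·-4 + -2·1 = 15
  a_5 = 1·15 + 0·5 + -3·5 + -2·-4 = 8
  a_6 = 1·8 + 0·15 + -3·5 + -2·5 = -17
  a_7 = 1·-17 + 0·8 + -3·15 + -2·5 = -72
  a_8 = 1·-72 + 0·-17 + -3·8 + -2·15 = -126
  a_9 = 1·-126 + 0·-72 + -3·-17 + -2·8 = -91
  a_10 = 1·-91 + 0·-126 + -3·-72 + -2·-17 = 159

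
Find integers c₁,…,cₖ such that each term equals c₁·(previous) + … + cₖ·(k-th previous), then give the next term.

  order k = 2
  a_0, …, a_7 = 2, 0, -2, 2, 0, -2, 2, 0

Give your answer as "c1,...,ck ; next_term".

-1,-1 ; -2

  a_2 = -1·0 + -1·2 = -2
  a_3 = -1·-2 + -1·0 = 2
  a_4 = -1·2 + -1·-2 = 0
  a_5 = -1·0 + -1·2 = -2
  a_6 = -1·-2 + -1·0 = 2
  a_7 = -1·2 + -1·-2 = 0
  a_8 = -1·0 + -1·2 = -2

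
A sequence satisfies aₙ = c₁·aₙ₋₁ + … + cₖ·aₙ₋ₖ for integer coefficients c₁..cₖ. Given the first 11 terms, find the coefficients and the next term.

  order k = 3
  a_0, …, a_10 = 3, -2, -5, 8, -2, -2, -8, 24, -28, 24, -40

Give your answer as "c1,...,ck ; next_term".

  a_3 = -2·-5 + -2·-2 + -2·3 = 8
  a_4 = -2·8 + -2·-5 + -2·-2 = -2
  a_5 = -2·-2 + -2·8 + -2·-5 = -2
  a_6 = -2·-2 + -2·-2 + -2·8 = -8
  a_7 = -2·-8 + -2·-2 + -2·-2 = 24
  a_8 = -2·24 + -2·-8 + -2·-2 = -28
  a_9 = -2·-28 + -2·24 + -2·-8 = 24
  a_10 = -2·24 + -2·-28 + -2·24 = -40
  a_11 = -2·-40 + -2·24 + -2·-28 = 88

-2,-2,-2 ; 88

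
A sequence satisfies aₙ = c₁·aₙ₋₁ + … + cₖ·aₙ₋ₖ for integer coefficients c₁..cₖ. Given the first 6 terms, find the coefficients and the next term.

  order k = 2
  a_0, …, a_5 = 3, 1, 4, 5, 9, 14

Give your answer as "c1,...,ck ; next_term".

  a_2 = 1·1 + 1·3 = 4
  a_3 = 1·4 + 1·1 = 5
  a_4 = 1·5 + 1·4 = 9
  a_5 = 1·9 + 1·5 = 14
  a_6 = 1·14 + 1·9 = 23

1,1 ; 23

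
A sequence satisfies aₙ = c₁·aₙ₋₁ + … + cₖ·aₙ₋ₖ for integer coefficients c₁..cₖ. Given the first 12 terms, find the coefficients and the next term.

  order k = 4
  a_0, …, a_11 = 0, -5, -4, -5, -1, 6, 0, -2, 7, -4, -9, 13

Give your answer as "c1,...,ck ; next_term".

  a_4 = 0·-5 + -1·-4 + 1·-5 + -1·0 = -1
  a_5 = 0·-1 + -1·-5 + 1·-4 + -1·-5 = 6
  a_6 = 0·6 + -1·-1 + 1·-5 + -1·-4 = 0
  a_7 = 0·0 + -1·6 + 1·-1 + -1·-5 = -2
  a_8 = 0·-2 + -1·0 + 1·6 + -1·-1 = 7
  a_9 = 0·7 + -1·-2 + 1·0 + -1·6 = -4
  a_10 = 0·-4 + -1·7 + 1·-2 + -1·0 = -9
  a_11 = 0·-9 + -1·-4 + 1·7 + -1·-2 = 13
  a_12 = 0·13 + -1·-9 + 1·-4 + -1·7 = -2

0,-1,1,-1 ; -2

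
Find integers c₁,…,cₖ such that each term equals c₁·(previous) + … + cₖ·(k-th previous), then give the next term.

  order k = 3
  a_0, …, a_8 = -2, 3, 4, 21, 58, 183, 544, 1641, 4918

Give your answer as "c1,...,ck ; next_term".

3,1,-3 ; 14763

  a_3 = 3·4 + 1·3 + -3·-2 = 21
  a_4 = 3·21 + 1·4 + -3·3 = 58
  a_5 = 3·58 + 1·21 + -3·4 = 183
  a_6 = 3·183 + 1·58 + -3·21 = 544
  a_7 = 3·544 + 1·183 + -3·58 = 1641
  a_8 = 3·1641 + 1·544 + -3·183 = 4918
  a_9 = 3·4918 + 1·1641 + -3·544 = 14763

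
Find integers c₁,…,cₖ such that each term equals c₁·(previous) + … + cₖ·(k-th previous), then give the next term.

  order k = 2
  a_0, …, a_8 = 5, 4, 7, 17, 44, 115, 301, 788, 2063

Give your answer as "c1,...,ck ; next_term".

  a_2 = 3·4 + -1·5 = 7
  a_3 = 3·7 + -1·4 = 17
  a_4 = 3·17 + -1·7 = 44
  a_5 = 3·44 + -1·17 = 115
  a_6 = 3·115 + -1·44 = 301
  a_7 = 3·301 + -1·115 = 788
  a_8 = 3·788 + -1·301 = 2063
  a_9 = 3·2063 + -1·788 = 5401

3,-1 ; 5401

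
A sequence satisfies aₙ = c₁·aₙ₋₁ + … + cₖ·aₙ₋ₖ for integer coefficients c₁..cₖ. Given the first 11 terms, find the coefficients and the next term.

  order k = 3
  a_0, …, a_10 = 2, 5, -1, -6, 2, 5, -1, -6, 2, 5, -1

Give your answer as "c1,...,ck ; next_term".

-1,-1,-1 ; -6

  a_3 = -1·-1 + -1·5 + -1·2 = -6
  a_4 = -1·-6 + -1·-1 + -1·5 = 2
  a_5 = -1·2 + -1·-6 + -1·-1 = 5
  a_6 = -1·5 + -1·2 + -1·-6 = -1
  a_7 = -1·-1 + -1·5 + -1·2 = -6
  a_8 = -1·-6 + -1·-1 + -1·5 = 2
  a_9 = -1·2 + -1·-6 + -1·-1 = 5
  a_10 = -1·5 + -1·2 + -1·-6 = -1
  a_11 = -1·-1 + -1·5 + -1·2 = -6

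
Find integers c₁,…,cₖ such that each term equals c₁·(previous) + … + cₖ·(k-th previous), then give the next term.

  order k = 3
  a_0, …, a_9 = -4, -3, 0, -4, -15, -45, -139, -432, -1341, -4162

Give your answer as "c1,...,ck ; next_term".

3,0,1 ; -12918

  a_3 = 3·0 + 0·-3 + 1·-4 = -4
  a_4 = 3·-4 + 0·0 + 1·-3 = -15
  a_5 = 3·-15 + 0·-4 + 1·0 = -45
  a_6 = 3·-45 + 0·-15 + 1·-4 = -139
  a_7 = 3·-139 + 0·-45 + 1·-15 = -432
  a_8 = 3·-432 + 0·-139 + 1·-45 = -1341
  a_9 = 3·-1341 + 0·-432 + 1·-139 = -4162
  a_10 = 3·-4162 + 0·-1341 + 1·-432 = -12918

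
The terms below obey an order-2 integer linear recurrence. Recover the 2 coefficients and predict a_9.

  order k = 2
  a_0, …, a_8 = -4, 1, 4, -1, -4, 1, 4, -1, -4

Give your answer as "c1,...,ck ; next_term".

0,-1 ; 1

  a_2 = 0·1 + -1·-4 = 4
  a_3 = 0·4 + -1·1 = -1
  a_4 = 0·-1 + -1·4 = -4
  a_5 = 0·-4 + -1·-1 = 1
  a_6 = 0·1 + -1·-4 = 4
  a_7 = 0·4 + -1·1 = -1
  a_8 = 0·-1 + -1·4 = -4
  a_9 = 0·-4 + -1·-1 = 1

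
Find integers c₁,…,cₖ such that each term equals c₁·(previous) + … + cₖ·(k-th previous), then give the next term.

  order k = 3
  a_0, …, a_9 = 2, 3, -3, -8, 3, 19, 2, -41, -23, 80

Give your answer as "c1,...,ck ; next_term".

  a_3 = 0·-3 + -2·3 + -1·2 = -8
  a_4 = 0·-8 + -2·-3 + -1·3 = 3
  a_5 = 0·3 + -2·-8 + -1·-3 = 19
  a_6 = 0·19 + -2·3 + -1·-8 = 2
  a_7 = 0·2 + -2·19 + -1·3 = -41
  a_8 = 0·-41 + -2·2 + -1·19 = -23
  a_9 = 0·-23 + -2·-41 + -1·2 = 80
  a_10 = 0·80 + -2·-23 + -1·-41 = 87

0,-2,-1 ; 87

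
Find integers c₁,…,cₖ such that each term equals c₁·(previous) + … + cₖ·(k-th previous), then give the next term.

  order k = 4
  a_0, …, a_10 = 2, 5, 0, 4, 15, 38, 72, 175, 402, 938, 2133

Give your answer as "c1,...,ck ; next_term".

1,2,1,3 ; 4936

  a_4 = 1·4 + 2·0 + 1·5 + 3·2 = 15
  a_5 = 1·15 + 2·4 + 1·0 + 3·5 = 38
  a_6 = 1·38 + 2·15 + 1·4 + 3·0 = 72
  a_7 = 1·72 + 2·38 + 1·15 + 3·4 = 175
  a_8 = 1·175 + 2·72 + 1·38 + 3·15 = 402
  a_9 = 1·402 + 2·175 + 1·72 + 3·38 = 938
  a_10 = 1·938 + 2·402 + 1·175 + 3·72 = 2133
  a_11 = 1·2133 + 2·938 + 1·402 + 3·175 = 4936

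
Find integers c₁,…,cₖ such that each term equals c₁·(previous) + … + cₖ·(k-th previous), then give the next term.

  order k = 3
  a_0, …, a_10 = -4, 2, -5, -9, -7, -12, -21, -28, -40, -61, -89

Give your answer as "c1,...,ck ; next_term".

  a_3 = 1·-5 + 0·2 + 1·-4 = -9
  a_4 = 1·-9 + 0·-5 + 1·2 = -7
  a_5 = 1·-7 + 0·-9 + 1·-5 = -12
  a_6 = 1·-12 + 0·-7 + 1·-9 = -21
  a_7 = 1·-21 + 0·-12 + 1·-7 = -28
  a_8 = 1·-28 + 0·-21 + 1·-12 = -40
  a_9 = 1·-40 + 0·-28 + 1·-21 = -61
  a_10 = 1·-61 + 0·-40 + 1·-28 = -89
  a_11 = 1·-89 + 0·-61 + 1·-40 = -129

1,0,1 ; -129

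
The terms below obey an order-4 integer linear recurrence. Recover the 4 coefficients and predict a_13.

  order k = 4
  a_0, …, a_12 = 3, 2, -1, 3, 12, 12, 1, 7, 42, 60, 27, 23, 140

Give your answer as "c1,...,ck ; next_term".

1,-1,1,2 ; 264

  a_4 = 1·3 + -1·-1 + 1·2 + 2·3 = 12
  a_5 = 1·12 + -1·3 + 1·-1 + 2·2 = 12
  a_6 = 1·12 + -1·12 + 1·3 + 2·-1 = 1
  a_7 = 1·1 + -1·12 + 1·12 + 2·3 = 7
  a_8 = 1·7 + -1·1 + 1·12 + 2·12 = 42
  a_9 = 1·42 + -1·7 + 1·1 + 2·12 = 60
  a_10 = 1·60 + -1·42 + 1·7 + 2·1 = 27
  a_11 = 1·27 + -1·60 + 1·42 + 2·7 = 23
  a_12 = 1·23 + -1·27 + 1·60 + 2·42 = 140
  a_13 = 1·140 + -1·23 + 1·27 + 2·60 = 264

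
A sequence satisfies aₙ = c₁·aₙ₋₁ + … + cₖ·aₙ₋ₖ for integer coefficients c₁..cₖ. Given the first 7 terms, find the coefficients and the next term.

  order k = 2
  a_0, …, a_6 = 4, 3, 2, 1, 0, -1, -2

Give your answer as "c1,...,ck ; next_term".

  a_2 = 2·3 + -1·4 = 2
  a_3 = 2·2 + -1·3 = 1
  a_4 = 2·1 + -1·2 = 0
  a_5 = 2·0 + -1·1 = -1
  a_6 = 2·-1 + -1·0 = -2
  a_7 = 2·-2 + -1·-1 = -3

2,-1 ; -3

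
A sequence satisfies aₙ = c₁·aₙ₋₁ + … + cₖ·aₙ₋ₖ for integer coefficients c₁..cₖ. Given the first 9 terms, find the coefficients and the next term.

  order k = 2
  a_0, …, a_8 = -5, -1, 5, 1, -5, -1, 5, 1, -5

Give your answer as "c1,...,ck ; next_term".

0,-1 ; -1

  a_2 = 0·-1 + -1·-5 = 5
  a_3 = 0·5 + -1·-1 = 1
  a_4 = 0·1 + -1·5 = -5
  a_5 = 0·-5 + -1·1 = -1
  a_6 = 0·-1 + -1·-5 = 5
  a_7 = 0·5 + -1·-1 = 1
  a_8 = 0·1 + -1·5 = -5
  a_9 = 0·-5 + -1·1 = -1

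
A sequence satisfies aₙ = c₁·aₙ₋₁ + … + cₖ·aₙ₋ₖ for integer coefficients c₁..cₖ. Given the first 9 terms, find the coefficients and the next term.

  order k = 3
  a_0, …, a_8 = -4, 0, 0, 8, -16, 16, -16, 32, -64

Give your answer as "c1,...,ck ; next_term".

  a_3 = -2·0 + -2·0 + -2·-4 = 8
  a_4 = -2·8 + -2·0 + -2·0 = -16
  a_5 = -2·-16 + -2·8 + -2·0 = 16
  a_6 = -2·16 + -2·-16 + -2·8 = -16
  a_7 = -2·-16 + -2·16 + -2·-16 = 32
  a_8 = -2·32 + -2·-16 + -2·16 = -64
  a_9 = -2·-64 + -2·32 + -2·-16 = 96

-2,-2,-2 ; 96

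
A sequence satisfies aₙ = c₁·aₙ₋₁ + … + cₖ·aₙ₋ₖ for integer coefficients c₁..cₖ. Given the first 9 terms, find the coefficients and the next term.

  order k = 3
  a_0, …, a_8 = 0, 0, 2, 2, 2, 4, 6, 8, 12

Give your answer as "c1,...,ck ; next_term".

1,0,1 ; 18

  a_3 = 1·2 + 0·0 + 1·0 = 2
  a_4 = 1·2 + 0·2 + 1·0 = 2
  a_5 = 1·2 + 0·2 + 1·2 = 4
  a_6 = 1·4 + 0·2 + 1·2 = 6
  a_7 = 1·6 + 0·4 + 1·2 = 8
  a_8 = 1·8 + 0·6 + 1·4 = 12
  a_9 = 1·12 + 0·8 + 1·6 = 18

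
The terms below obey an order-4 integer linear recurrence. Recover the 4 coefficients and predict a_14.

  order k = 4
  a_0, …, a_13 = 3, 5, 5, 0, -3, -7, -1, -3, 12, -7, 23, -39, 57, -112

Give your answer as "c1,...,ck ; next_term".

-1,1,-1,-1 ; 185

  a_4 = -1·0 + 1·5 + -1·5 + -1·3 = -3
  a_5 = -1·-3 + 1·0 + -1·5 + -1·5 = -7
  a_6 = -1·-7 + 1·-3 + -1·0 + -1·5 = -1
  a_7 = -1·-1 + 1·-7 + -1·-3 + -1·0 = -3
  a_8 = -1·-3 + 1·-1 + -1·-7 + -1·-3 = 12
  a_9 = -1·12 + 1·-3 + -1·-1 + -1·-7 = -7
  a_10 = -1·-7 + 1·12 + -1·-3 + -1·-1 = 23
  a_11 = -1·23 + 1·-7 + -1·12 + -1·-3 = -39
  a_12 = -1·-39 + 1·23 + -1·-7 + -1·12 = 57
  a_13 = -1·57 + 1·-39 + -1·23 + -1·-7 = -112
  a_14 = -1·-112 + 1·57 + -1·-39 + -1·23 = 185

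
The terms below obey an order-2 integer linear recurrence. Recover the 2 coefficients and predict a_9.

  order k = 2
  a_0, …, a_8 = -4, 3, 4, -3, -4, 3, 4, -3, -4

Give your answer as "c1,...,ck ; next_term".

0,-1 ; 3

  a_2 = 0·3 + -1·-4 = 4
  a_3 = 0·4 + -1·3 = -3
  a_4 = 0·-3 + -1·4 = -4
  a_5 = 0·-4 + -1·-3 = 3
  a_6 = 0·3 + -1·-4 = 4
  a_7 = 0·4 + -1·3 = -3
  a_8 = 0·-3 + -1·4 = -4
  a_9 = 0·-4 + -1·-3 = 3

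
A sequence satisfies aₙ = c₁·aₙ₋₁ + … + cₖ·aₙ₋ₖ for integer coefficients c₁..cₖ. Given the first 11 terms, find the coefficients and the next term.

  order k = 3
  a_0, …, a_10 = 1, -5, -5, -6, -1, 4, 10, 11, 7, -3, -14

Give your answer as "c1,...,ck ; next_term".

1,0,-1 ; -21

  a_3 = 1·-5 + 0·-5 + -1·1 = -6
  a_4 = 1·-6 + 0·-5 + -1·-5 = -1
  a_5 = 1·-1 + 0·-6 + -1·-5 = 4
  a_6 = 1·4 + 0·-1 + -1·-6 = 10
  a_7 = 1·10 + 0·4 + -1·-1 = 11
  a_8 = 1·11 + 0·10 + -1·4 = 7
  a_9 = 1·7 + 0·11 + -1·10 = -3
  a_10 = 1·-3 + 0·7 + -1·11 = -14
  a_11 = 1·-14 + 0·-3 + -1·7 = -21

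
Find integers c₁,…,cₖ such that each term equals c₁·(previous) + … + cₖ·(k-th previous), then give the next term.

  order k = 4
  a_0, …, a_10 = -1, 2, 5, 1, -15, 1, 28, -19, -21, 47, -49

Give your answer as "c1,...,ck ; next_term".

  a_4 = -1·1 + -3·5 + -1·2 + -3·-1 = -15
  a_5 = -1·-15 + -3·1 + -1·5 + -3·2 = 1
  a_6 = -1·1 + -3·-15 + -1·1 + -3·5 = 28
  a_7 = -1·28 + -3·1 + -1·-15 + -3·1 = -19
  a_8 = -1·-19 + -3·28 + -1·1 + -3·-15 = -21
  a_9 = -1·-21 + -3·-19 + -1·28 + -3·1 = 47
  a_10 = -1·47 + -3·-21 + -1·-19 + -3·28 = -49
  a_11 = -1·-49 + -3·47 + -1·-21 + -3·-19 = -14

-1,-3,-1,-3 ; -14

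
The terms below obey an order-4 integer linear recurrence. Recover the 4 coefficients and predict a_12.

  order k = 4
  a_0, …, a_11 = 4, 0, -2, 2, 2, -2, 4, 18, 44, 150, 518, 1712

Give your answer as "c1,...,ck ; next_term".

3,0,4,-1 ; 5692

  a_4 = 3·2 + 0·-2 + 4·0 + -1·4 = 2
  a_5 = 3·2 + 0·2 + 4·-2 + -1·0 = -2
  a_6 = 3·-2 + 0·2 + 4·2 + -1·-2 = 4
  a_7 = 3·4 + 0·-2 + 4·2 + -1·2 = 18
  a_8 = 3·18 + 0·4 + 4·-2 + -1·2 = 44
  a_9 = 3·44 + 0·18 + 4·4 + -1·-2 = 150
  a_10 = 3·150 + 0·44 + 4·18 + -1·4 = 518
  a_11 = 3·518 + 0·150 + 4·44 + -1·18 = 1712
  a_12 = 3·1712 + 0·518 + 4·150 + -1·44 = 5692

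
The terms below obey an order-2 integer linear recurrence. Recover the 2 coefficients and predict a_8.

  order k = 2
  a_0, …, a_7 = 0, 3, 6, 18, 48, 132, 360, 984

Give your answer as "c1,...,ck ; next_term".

2,2 ; 2688

  a_2 = 2·3 + 2·0 = 6
  a_3 = 2·6 + 2·3 = 18
  a_4 = 2·18 + 2·6 = 48
  a_5 = 2·48 + 2·18 = 132
  a_6 = 2·132 + 2·48 = 360
  a_7 = 2·360 + 2·132 = 984
  a_8 = 2·984 + 2·360 = 2688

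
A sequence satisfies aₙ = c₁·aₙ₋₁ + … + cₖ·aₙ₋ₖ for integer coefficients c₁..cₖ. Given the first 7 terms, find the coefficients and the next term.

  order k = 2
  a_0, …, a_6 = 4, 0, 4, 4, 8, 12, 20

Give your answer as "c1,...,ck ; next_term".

  a_2 = 1·0 + 1·4 = 4
  a_3 = 1·4 + 1·0 = 4
  a_4 = 1·4 + 1·4 = 8
  a_5 = 1·8 + 1·4 = 12
  a_6 = 1·12 + 1·8 = 20
  a_7 = 1·20 + 1·12 = 32

1,1 ; 32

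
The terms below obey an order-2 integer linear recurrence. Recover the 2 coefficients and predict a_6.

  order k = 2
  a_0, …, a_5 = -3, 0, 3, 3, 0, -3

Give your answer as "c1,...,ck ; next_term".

  a_2 = 1·0 + -1·-3 = 3
  a_3 = 1·3 + -1·0 = 3
  a_4 = 1·3 + -1·3 = 0
  a_5 = 1·0 + -1·3 = -3
  a_6 = 1·-3 + -1·0 = -3

1,-1 ; -3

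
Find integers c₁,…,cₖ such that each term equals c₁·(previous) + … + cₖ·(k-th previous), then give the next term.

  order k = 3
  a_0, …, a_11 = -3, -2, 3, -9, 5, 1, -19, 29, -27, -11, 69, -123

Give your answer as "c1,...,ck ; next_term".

  a_3 = -1·3 + 0·-2 + 2·-3 = -9
  a_4 = -1·-9 + 0·3 + 2·-2 = 5
  a_5 = -1·5 + 0·-9 + 2·3 = 1
  a_6 = -1·1 + 0·5 + 2·-9 = -19
  a_7 = -1·-19 + 0·1 + 2·5 = 29
  a_8 = -1·29 + 0·-19 + 2·1 = -27
  a_9 = -1·-27 + 0·29 + 2·-19 = -11
  a_10 = -1·-11 + 0·-27 + 2·29 = 69
  a_11 = -1·69 + 0·-11 + 2·-27 = -123
  a_12 = -1·-123 + 0·69 + 2·-11 = 101

-1,0,2 ; 101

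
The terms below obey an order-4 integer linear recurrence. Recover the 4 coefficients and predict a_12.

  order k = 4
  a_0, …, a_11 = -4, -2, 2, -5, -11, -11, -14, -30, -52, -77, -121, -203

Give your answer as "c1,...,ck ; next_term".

1,0,1,1 ; -332

  a_4 = 1·-5 + 0·2 + 1·-2 + 1·-4 = -11
  a_5 = 1·-11 + 0·-5 + 1·2 + 1·-2 = -11
  a_6 = 1·-11 + 0·-11 + 1·-5 + 1·2 = -14
  a_7 = 1·-14 + 0·-11 + 1·-11 + 1·-5 = -30
  a_8 = 1·-30 + 0·-14 + 1·-11 + 1·-11 = -52
  a_9 = 1·-52 + 0·-30 + 1·-14 + 1·-11 = -77
  a_10 = 1·-77 + 0·-52 + 1·-30 + 1·-14 = -121
  a_11 = 1·-121 + 0·-77 + 1·-52 + 1·-30 = -203
  a_12 = 1·-203 + 0·-121 + 1·-77 + 1·-52 = -332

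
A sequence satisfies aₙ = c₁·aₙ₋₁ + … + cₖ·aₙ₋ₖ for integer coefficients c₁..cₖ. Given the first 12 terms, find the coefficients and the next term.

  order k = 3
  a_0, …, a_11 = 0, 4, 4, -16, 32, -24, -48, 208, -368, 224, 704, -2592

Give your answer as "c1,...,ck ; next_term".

  a_3 = -2·4 + -2·4 + 2·0 = -16
  a_4 = -2·-16 + -2·4 + 2·4 = 32
  a_5 = -2·32 + -2·-16 + 2·4 = -24
  a_6 = -2·-24 + -2·32 + 2·-16 = -48
  a_7 = -2·-48 + -2·-24 + 2·32 = 208
  a_8 = -2·208 + -2·-48 + 2·-24 = -368
  a_9 = -2·-368 + -2·208 + 2·-48 = 224
  a_10 = -2·224 + -2·-368 + 2·208 = 704
  a_11 = -2·704 + -2·224 + 2·-368 = -2592
  a_12 = -2·-2592 + -2·704 + 2·224 = 4224

-2,-2,2 ; 4224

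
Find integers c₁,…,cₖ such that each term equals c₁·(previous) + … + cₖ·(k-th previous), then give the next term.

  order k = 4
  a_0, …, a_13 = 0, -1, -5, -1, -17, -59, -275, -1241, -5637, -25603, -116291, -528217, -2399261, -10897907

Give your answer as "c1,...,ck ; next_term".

4,3,-2,-2 ; -49500395

  a_4 = 4·-1 + 3·-5 + -2·-1 + -2·0 = -17
  a_5 = 4·-17 + 3·-1 + -2·-5 + -2·-1 = -59
  a_6 = 4·-59 + 3·-17 + -2·-1 + -2·-5 = -275
  a_7 = 4·-275 + 3·-59 + -2·-17 + -2·-1 = -1241
  a_8 = 4·-1241 + 3·-275 + -2·-59 + -2·-17 = -5637
  a_9 = 4·-5637 + 3·-1241 + -2·-275 + -2·-59 = -25603
  a_10 = 4·-25603 + 3·-5637 + -2·-1241 + -2·-275 = -116291
  a_11 = 4·-116291 + 3·-25603 + -2·-5637 + -2·-1241 = -528217
  a_12 = 4·-528217 + 3·-116291 + -2·-25603 + -2·-5637 = -2399261
  a_13 = 4·-2399261 + 3·-528217 + -2·-116291 + -2·-25603 = -10897907
  a_14 = 4·-10897907 + 3·-2399261 + -2·-528217 + -2·-116291 = -49500395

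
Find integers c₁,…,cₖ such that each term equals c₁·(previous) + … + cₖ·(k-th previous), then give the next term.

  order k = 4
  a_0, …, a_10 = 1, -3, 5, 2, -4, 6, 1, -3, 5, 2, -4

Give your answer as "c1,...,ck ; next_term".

-1,0,1,1 ; 6

  a_4 = -1·2 + 0·5 + 1·-3 + 1·1 = -4
  a_5 = -1·-4 + 0·2 + 1·5 + 1·-3 = 6
  a_6 = -1·6 + 0·-4 + 1·2 + 1·5 = 1
  a_7 = -1·1 + 0·6 + 1·-4 + 1·2 = -3
  a_8 = -1·-3 + 0·1 + 1·6 + 1·-4 = 5
  a_9 = -1·5 + 0·-3 + 1·1 + 1·6 = 2
  a_10 = -1·2 + 0·5 + 1·-3 + 1·1 = -4
  a_11 = -1·-4 + 0·2 + 1·5 + 1·-3 = 6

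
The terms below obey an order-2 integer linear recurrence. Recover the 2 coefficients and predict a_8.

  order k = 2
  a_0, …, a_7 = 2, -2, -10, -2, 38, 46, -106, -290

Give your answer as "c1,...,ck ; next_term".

  a_2 = 1·-2 + -4·2 = -10
  a_3 = 1·-10 + -4·-2 = -2
  a_4 = 1·-2 + -4·-10 = 38
  a_5 = 1·38 + -4·-2 = 46
  a_6 = 1·46 + -4·38 = -106
  a_7 = 1·-106 + -4·46 = -290
  a_8 = 1·-290 + -4·-106 = 134

1,-4 ; 134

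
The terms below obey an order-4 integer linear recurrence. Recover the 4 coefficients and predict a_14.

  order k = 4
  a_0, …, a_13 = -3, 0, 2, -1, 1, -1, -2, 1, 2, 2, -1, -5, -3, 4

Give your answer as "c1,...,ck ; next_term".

  a_4 = 0·-1 + -1·2 + -1·0 + -1·-3 = 1
  a_5 = 0·1 + -1·-1 + -1·2 + -1·0 = -1
  a_6 = 0·-1 + -1·1 + -1·-1 + -1·2 = -2
  a_7 = 0·-2 + -1·-1 + -1·1 + -1·-1 = 1
  a_8 = 0·1 + -1·-2 + -1·-1 + -1·1 = 2
  a_9 = 0·2 + -1·1 + -1·-2 + -1·-1 = 2
  a_10 = 0·2 + -1·2 + -1·1 + -1·-2 = -1
  a_11 = 0·-1 + -1·2 + -1·2 + -1·1 = -5
  a_12 = 0·-5 + -1·-1 + -1·2 + -1·2 = -3
  a_13 = 0·-3 + -1·-5 + -1·-1 + -1·2 = 4
  a_14 = 0·4 + -1·-3 + -1·-5 + -1·-1 = 9

0,-1,-1,-1 ; 9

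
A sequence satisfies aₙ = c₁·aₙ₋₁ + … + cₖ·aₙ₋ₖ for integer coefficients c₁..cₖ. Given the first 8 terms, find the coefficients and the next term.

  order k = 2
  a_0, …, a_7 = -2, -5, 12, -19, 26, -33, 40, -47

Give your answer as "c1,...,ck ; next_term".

-2,-1 ; 54

  a_2 = -2·-5 + -1·-2 = 12
  a_3 = -2·12 + -1·-5 = -19
  a_4 = -2·-19 + -1·12 = 26
  a_5 = -2·26 + -1·-19 = -33
  a_6 = -2·-33 + -1·26 = 40
  a_7 = -2·40 + -1·-33 = -47
  a_8 = -2·-47 + -1·40 = 54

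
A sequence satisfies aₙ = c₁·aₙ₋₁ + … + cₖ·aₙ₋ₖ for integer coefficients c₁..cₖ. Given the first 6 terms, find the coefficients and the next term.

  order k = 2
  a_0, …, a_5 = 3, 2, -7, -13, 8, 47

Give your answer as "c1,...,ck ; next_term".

1,-3 ; 23

  a_2 = 1·2 + -3·3 = -7
  a_3 = 1·-7 + -3·2 = -13
  a_4 = 1·-13 + -3·-7 = 8
  a_5 = 1·8 + -3·-13 = 47
  a_6 = 1·47 + -3·8 = 23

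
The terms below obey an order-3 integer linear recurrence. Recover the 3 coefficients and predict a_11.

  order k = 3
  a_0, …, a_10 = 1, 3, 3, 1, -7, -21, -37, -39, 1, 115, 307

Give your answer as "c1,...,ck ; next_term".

2,-1,-2 ; 497

  a_3 = 2·3 + -1·3 + -2·1 = 1
  a_4 = 2·1 + -1·3 + -2·3 = -7
  a_5 = 2·-7 + -1·1 + -2·3 = -21
  a_6 = 2·-21 + -1·-7 + -2·1 = -37
  a_7 = 2·-37 + -1·-21 + -2·-7 = -39
  a_8 = 2·-39 + -1·-37 + -2·-21 = 1
  a_9 = 2·1 + -1·-39 + -2·-37 = 115
  a_10 = 2·115 + -1·1 + -2·-39 = 307
  a_11 = 2·307 + -1·115 + -2·1 = 497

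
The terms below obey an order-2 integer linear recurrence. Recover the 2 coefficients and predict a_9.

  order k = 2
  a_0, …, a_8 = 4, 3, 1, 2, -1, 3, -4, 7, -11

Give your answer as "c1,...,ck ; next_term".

  a_2 = -1·3 + 1·4 = 1
  a_3 = -1·1 + 1·3 = 2
  a_4 = -1·2 + 1·1 = -1
  a_5 = -1·-1 + 1·2 = 3
  a_6 = -1·3 + 1·-1 = -4
  a_7 = -1·-4 + 1·3 = 7
  a_8 = -1·7 + 1·-4 = -11
  a_9 = -1·-11 + 1·7 = 18

-1,1 ; 18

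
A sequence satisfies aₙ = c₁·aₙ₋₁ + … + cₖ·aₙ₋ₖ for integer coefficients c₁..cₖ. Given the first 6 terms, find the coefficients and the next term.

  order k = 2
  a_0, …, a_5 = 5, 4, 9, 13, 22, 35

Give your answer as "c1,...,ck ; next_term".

1,1 ; 57

  a_2 = 1·4 + 1·5 = 9
  a_3 = 1·9 + 1·4 = 13
  a_4 = 1·13 + 1·9 = 22
  a_5 = 1·22 + 1·13 = 35
  a_6 = 1·35 + 1·22 = 57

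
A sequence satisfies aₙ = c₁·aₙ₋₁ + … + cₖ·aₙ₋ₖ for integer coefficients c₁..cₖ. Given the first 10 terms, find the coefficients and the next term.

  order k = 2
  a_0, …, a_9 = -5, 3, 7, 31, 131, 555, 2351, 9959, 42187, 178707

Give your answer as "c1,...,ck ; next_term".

4,1 ; 757015

  a_2 = 4·3 + 1·-5 = 7
  a_3 = 4·7 + 1·3 = 31
  a_4 = 4·31 + 1·7 = 131
  a_5 = 4·131 + 1·31 = 555
  a_6 = 4·555 + 1·131 = 2351
  a_7 = 4·2351 + 1·555 = 9959
  a_8 = 4·9959 + 1·2351 = 42187
  a_9 = 4·42187 + 1·9959 = 178707
  a_10 = 4·178707 + 1·42187 = 757015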